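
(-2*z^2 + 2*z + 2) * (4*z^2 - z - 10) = -8*z^4 + 10*z^3 + 26*z^2 - 22*z - 20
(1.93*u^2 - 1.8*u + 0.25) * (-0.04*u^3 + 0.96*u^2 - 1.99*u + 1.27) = -0.0772*u^5 + 1.9248*u^4 - 5.5787*u^3 + 6.2731*u^2 - 2.7835*u + 0.3175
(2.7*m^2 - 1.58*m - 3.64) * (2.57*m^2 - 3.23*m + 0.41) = 6.939*m^4 - 12.7816*m^3 - 3.1444*m^2 + 11.1094*m - 1.4924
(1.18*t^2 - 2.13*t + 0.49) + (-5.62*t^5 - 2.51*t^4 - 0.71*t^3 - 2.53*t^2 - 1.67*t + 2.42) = -5.62*t^5 - 2.51*t^4 - 0.71*t^3 - 1.35*t^2 - 3.8*t + 2.91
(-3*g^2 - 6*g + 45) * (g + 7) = -3*g^3 - 27*g^2 + 3*g + 315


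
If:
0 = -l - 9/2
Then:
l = -9/2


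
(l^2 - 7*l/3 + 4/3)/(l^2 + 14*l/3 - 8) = (l - 1)/(l + 6)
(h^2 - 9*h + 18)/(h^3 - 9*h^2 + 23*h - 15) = (h - 6)/(h^2 - 6*h + 5)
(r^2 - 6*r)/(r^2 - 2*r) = (r - 6)/(r - 2)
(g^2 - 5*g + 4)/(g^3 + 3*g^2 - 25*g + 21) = (g - 4)/(g^2 + 4*g - 21)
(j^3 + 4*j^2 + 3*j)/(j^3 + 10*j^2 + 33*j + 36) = j*(j + 1)/(j^2 + 7*j + 12)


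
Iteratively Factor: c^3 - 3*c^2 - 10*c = (c + 2)*(c^2 - 5*c) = (c - 5)*(c + 2)*(c)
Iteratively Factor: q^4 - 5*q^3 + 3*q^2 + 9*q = (q - 3)*(q^3 - 2*q^2 - 3*q) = q*(q - 3)*(q^2 - 2*q - 3) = q*(q - 3)^2*(q + 1)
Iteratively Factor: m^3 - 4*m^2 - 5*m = (m - 5)*(m^2 + m) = (m - 5)*(m + 1)*(m)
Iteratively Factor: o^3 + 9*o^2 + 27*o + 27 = (o + 3)*(o^2 + 6*o + 9) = (o + 3)^2*(o + 3)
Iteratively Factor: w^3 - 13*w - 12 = (w + 3)*(w^2 - 3*w - 4) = (w - 4)*(w + 3)*(w + 1)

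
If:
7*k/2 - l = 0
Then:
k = 2*l/7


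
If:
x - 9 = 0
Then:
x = 9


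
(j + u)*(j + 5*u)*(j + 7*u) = j^3 + 13*j^2*u + 47*j*u^2 + 35*u^3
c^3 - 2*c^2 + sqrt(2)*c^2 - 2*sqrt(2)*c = c*(c - 2)*(c + sqrt(2))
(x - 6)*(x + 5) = x^2 - x - 30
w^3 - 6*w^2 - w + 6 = (w - 6)*(w - 1)*(w + 1)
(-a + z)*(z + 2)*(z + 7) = -a*z^2 - 9*a*z - 14*a + z^3 + 9*z^2 + 14*z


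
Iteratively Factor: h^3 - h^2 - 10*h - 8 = (h + 2)*(h^2 - 3*h - 4) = (h - 4)*(h + 2)*(h + 1)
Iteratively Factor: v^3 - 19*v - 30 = (v + 2)*(v^2 - 2*v - 15) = (v + 2)*(v + 3)*(v - 5)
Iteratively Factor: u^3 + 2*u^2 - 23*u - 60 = (u + 4)*(u^2 - 2*u - 15) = (u + 3)*(u + 4)*(u - 5)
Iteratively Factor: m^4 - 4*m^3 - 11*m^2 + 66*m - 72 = (m - 3)*(m^3 - m^2 - 14*m + 24) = (m - 3)*(m - 2)*(m^2 + m - 12) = (m - 3)^2*(m - 2)*(m + 4)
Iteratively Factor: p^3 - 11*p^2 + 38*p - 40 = (p - 2)*(p^2 - 9*p + 20) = (p - 4)*(p - 2)*(p - 5)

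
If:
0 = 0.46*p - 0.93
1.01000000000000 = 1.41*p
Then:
No Solution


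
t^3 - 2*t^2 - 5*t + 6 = (t - 3)*(t - 1)*(t + 2)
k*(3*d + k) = 3*d*k + k^2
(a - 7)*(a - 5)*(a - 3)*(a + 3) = a^4 - 12*a^3 + 26*a^2 + 108*a - 315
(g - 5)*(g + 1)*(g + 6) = g^3 + 2*g^2 - 29*g - 30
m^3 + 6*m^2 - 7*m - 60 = (m - 3)*(m + 4)*(m + 5)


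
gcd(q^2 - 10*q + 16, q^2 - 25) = 1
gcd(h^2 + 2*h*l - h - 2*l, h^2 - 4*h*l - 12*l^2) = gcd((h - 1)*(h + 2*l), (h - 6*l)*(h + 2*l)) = h + 2*l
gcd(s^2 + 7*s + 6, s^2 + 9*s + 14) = 1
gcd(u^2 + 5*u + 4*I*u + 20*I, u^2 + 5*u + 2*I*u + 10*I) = u + 5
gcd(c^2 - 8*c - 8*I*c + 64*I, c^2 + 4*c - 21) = 1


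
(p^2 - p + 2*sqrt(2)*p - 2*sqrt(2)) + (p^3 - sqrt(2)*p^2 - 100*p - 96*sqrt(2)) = p^3 - sqrt(2)*p^2 + p^2 - 101*p + 2*sqrt(2)*p - 98*sqrt(2)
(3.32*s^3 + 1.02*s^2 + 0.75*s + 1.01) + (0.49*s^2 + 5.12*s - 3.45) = 3.32*s^3 + 1.51*s^2 + 5.87*s - 2.44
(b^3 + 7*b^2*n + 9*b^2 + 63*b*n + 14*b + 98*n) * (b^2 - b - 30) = b^5 + 7*b^4*n + 8*b^4 + 56*b^3*n - 25*b^3 - 175*b^2*n - 284*b^2 - 1988*b*n - 420*b - 2940*n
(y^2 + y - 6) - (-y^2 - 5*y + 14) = 2*y^2 + 6*y - 20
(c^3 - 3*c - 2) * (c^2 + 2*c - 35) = c^5 + 2*c^4 - 38*c^3 - 8*c^2 + 101*c + 70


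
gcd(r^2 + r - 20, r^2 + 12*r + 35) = r + 5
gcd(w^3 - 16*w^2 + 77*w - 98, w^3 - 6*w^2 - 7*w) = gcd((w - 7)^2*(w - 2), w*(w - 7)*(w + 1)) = w - 7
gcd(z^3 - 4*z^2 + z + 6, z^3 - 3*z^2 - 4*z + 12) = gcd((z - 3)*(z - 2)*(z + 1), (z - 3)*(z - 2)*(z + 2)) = z^2 - 5*z + 6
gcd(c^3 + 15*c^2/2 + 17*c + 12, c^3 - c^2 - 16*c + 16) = c + 4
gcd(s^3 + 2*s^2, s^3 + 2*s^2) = s^3 + 2*s^2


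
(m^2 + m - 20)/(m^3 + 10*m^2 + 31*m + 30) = (m - 4)/(m^2 + 5*m + 6)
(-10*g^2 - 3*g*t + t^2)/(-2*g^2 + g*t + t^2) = (-5*g + t)/(-g + t)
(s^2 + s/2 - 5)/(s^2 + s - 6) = (s + 5/2)/(s + 3)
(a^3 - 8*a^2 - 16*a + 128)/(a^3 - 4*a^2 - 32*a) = (a - 4)/a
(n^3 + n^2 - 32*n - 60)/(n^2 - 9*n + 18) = (n^2 + 7*n + 10)/(n - 3)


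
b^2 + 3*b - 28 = (b - 4)*(b + 7)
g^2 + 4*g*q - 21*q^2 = (g - 3*q)*(g + 7*q)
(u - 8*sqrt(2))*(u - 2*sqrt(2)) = u^2 - 10*sqrt(2)*u + 32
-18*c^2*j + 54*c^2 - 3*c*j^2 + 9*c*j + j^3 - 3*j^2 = (-6*c + j)*(3*c + j)*(j - 3)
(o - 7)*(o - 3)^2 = o^3 - 13*o^2 + 51*o - 63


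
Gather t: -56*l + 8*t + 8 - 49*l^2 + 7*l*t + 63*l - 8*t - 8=-49*l^2 + 7*l*t + 7*l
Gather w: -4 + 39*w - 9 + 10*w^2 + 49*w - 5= 10*w^2 + 88*w - 18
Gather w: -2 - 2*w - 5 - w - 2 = -3*w - 9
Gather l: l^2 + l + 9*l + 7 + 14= l^2 + 10*l + 21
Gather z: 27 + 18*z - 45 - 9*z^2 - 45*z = -9*z^2 - 27*z - 18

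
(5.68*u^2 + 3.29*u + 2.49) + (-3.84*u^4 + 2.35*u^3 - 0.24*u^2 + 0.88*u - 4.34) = -3.84*u^4 + 2.35*u^3 + 5.44*u^2 + 4.17*u - 1.85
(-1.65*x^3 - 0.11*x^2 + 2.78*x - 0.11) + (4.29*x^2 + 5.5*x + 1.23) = -1.65*x^3 + 4.18*x^2 + 8.28*x + 1.12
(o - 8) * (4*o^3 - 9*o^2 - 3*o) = 4*o^4 - 41*o^3 + 69*o^2 + 24*o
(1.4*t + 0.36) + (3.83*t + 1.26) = 5.23*t + 1.62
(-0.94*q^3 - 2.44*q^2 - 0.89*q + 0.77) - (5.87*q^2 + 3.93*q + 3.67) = -0.94*q^3 - 8.31*q^2 - 4.82*q - 2.9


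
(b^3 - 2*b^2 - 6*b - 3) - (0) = b^3 - 2*b^2 - 6*b - 3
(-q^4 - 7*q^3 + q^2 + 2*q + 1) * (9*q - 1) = -9*q^5 - 62*q^4 + 16*q^3 + 17*q^2 + 7*q - 1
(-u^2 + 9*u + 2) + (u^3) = u^3 - u^2 + 9*u + 2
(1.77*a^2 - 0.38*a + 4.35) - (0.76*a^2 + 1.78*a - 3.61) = 1.01*a^2 - 2.16*a + 7.96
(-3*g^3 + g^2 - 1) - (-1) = -3*g^3 + g^2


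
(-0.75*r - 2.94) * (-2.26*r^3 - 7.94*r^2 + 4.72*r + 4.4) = 1.695*r^4 + 12.5994*r^3 + 19.8036*r^2 - 17.1768*r - 12.936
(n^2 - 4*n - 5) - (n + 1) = n^2 - 5*n - 6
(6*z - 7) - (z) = 5*z - 7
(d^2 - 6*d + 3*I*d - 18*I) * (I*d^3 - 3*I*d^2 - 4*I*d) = I*d^5 - 3*d^4 - 9*I*d^4 + 27*d^3 + 14*I*d^3 - 42*d^2 + 24*I*d^2 - 72*d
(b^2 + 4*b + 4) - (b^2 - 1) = 4*b + 5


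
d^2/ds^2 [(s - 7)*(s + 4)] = 2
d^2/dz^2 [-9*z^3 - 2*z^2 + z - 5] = -54*z - 4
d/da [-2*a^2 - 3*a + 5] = -4*a - 3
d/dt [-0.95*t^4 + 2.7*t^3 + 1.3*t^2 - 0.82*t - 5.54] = -3.8*t^3 + 8.1*t^2 + 2.6*t - 0.82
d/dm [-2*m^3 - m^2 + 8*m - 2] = -6*m^2 - 2*m + 8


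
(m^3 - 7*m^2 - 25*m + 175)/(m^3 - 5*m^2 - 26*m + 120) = (m^2 - 12*m + 35)/(m^2 - 10*m + 24)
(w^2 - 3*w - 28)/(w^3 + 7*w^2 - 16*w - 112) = (w - 7)/(w^2 + 3*w - 28)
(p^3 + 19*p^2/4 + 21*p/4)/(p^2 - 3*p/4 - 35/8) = 2*p*(p + 3)/(2*p - 5)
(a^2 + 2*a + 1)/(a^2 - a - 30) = (a^2 + 2*a + 1)/(a^2 - a - 30)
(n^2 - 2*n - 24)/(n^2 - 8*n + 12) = (n + 4)/(n - 2)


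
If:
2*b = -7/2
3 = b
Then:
No Solution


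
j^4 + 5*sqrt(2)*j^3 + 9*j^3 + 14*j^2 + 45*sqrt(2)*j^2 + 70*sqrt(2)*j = j*(j + 2)*(j + 7)*(j + 5*sqrt(2))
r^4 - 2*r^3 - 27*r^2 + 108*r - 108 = (r - 3)^2*(r - 2)*(r + 6)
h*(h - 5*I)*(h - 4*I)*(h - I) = h^4 - 10*I*h^3 - 29*h^2 + 20*I*h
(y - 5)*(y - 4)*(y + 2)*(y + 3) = y^4 - 4*y^3 - 19*y^2 + 46*y + 120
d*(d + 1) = d^2 + d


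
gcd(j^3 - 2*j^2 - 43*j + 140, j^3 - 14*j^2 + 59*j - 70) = j - 5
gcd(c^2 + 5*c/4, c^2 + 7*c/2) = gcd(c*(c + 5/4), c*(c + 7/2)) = c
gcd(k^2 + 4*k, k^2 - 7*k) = k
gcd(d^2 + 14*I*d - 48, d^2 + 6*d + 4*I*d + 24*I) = 1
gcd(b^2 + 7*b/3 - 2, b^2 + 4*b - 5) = 1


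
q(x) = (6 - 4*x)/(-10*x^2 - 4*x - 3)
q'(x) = (6 - 4*x)*(20*x + 4)/(-10*x^2 - 4*x - 3)^2 - 4/(-10*x^2 - 4*x - 3)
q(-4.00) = -0.15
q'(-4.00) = -0.05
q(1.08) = -0.09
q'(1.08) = 0.33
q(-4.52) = -0.13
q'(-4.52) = -0.04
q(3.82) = 0.06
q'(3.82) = -0.00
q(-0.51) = -2.26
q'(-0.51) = -2.81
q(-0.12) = -2.43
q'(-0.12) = 2.96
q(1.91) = 0.03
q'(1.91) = 0.05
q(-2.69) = -0.26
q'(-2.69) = -0.14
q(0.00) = -2.00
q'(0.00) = 4.00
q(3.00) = 0.06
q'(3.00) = 0.00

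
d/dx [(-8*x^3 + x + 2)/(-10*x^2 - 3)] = (80*x^4 + 82*x^2 + 40*x - 3)/(100*x^4 + 60*x^2 + 9)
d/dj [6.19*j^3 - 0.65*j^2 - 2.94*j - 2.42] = 18.57*j^2 - 1.3*j - 2.94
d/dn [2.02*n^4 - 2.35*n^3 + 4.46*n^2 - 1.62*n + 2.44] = 8.08*n^3 - 7.05*n^2 + 8.92*n - 1.62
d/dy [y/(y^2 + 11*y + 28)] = (28 - y^2)/(y^4 + 22*y^3 + 177*y^2 + 616*y + 784)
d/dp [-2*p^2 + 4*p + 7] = 4 - 4*p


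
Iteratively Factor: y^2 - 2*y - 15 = (y - 5)*(y + 3)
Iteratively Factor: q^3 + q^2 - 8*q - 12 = (q - 3)*(q^2 + 4*q + 4) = (q - 3)*(q + 2)*(q + 2)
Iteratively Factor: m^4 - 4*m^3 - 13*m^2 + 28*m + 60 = (m - 3)*(m^3 - m^2 - 16*m - 20) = (m - 3)*(m + 2)*(m^2 - 3*m - 10) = (m - 3)*(m + 2)^2*(m - 5)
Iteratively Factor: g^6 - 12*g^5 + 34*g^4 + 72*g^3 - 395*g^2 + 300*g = (g - 5)*(g^5 - 7*g^4 - g^3 + 67*g^2 - 60*g) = (g - 5)*(g + 3)*(g^4 - 10*g^3 + 29*g^2 - 20*g) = g*(g - 5)*(g + 3)*(g^3 - 10*g^2 + 29*g - 20) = g*(g - 5)^2*(g + 3)*(g^2 - 5*g + 4) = g*(g - 5)^2*(g - 1)*(g + 3)*(g - 4)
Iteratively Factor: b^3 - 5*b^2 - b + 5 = (b - 5)*(b^2 - 1) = (b - 5)*(b + 1)*(b - 1)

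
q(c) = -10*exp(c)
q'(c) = -10*exp(c)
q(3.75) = -425.21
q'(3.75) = -425.21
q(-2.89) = -0.56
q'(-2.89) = -0.56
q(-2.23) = -1.08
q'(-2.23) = -1.08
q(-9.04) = -0.00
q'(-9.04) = -0.00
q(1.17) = -32.22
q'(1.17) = -32.22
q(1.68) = -53.66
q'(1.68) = -53.66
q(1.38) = -39.75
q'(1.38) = -39.75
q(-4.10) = -0.17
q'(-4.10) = -0.17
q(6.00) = -4034.29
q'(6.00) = -4034.29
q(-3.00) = -0.50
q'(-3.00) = -0.50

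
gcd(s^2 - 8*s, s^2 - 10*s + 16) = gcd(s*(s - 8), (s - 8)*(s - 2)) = s - 8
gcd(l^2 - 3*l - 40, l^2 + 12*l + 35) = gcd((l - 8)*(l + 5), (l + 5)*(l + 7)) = l + 5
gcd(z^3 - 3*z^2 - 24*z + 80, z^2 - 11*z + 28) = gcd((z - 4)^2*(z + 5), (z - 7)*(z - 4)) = z - 4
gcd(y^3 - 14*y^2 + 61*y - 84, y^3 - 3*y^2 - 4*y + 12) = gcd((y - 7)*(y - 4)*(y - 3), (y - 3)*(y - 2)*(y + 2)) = y - 3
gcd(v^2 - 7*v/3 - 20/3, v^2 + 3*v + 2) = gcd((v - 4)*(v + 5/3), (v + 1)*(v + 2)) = 1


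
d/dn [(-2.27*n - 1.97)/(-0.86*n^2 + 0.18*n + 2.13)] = (1.9522*n^2 - 0.4086*n - (1.72*n - 0.18)*(2.27*n + 1.97) - 4.8351)/(-0.86*n^2 + 0.18*n + 2.13)^2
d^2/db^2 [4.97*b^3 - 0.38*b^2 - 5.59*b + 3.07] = 29.82*b - 0.76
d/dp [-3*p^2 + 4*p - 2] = 4 - 6*p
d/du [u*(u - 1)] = 2*u - 1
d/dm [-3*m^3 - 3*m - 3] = -9*m^2 - 3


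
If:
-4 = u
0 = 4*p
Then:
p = 0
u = -4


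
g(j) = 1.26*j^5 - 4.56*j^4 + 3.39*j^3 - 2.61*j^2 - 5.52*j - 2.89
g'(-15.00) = 382858.53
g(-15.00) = -1199611.09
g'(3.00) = 88.17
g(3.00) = -14.59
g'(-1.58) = 139.32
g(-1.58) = -54.88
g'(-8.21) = 39439.50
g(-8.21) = -69725.74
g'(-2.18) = 385.45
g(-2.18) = -203.41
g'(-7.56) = 29075.52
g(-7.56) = -47586.18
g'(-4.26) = 3686.20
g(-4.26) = -3558.33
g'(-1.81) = 213.02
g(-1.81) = -94.97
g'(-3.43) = 1740.08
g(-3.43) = -1380.82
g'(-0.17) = -4.24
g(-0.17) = -2.05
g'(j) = 6.3*j^4 - 18.24*j^3 + 10.17*j^2 - 5.22*j - 5.52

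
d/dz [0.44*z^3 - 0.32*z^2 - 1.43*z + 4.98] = 1.32*z^2 - 0.64*z - 1.43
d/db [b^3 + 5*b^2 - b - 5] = 3*b^2 + 10*b - 1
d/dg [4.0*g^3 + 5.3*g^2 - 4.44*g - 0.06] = 12.0*g^2 + 10.6*g - 4.44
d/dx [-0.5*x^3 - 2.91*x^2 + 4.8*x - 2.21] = -1.5*x^2 - 5.82*x + 4.8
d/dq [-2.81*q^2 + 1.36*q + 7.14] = 1.36 - 5.62*q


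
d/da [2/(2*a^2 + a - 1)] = 2*(-4*a - 1)/(2*a^2 + a - 1)^2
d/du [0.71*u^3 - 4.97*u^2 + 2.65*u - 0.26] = 2.13*u^2 - 9.94*u + 2.65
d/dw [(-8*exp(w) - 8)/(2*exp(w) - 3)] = 40*exp(w)/(2*exp(w) - 3)^2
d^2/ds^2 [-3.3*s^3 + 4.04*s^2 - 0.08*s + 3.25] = 8.08 - 19.8*s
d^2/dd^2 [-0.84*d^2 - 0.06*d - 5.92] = -1.68000000000000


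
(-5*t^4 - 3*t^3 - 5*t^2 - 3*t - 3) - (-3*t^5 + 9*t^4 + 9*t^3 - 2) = 3*t^5 - 14*t^4 - 12*t^3 - 5*t^2 - 3*t - 1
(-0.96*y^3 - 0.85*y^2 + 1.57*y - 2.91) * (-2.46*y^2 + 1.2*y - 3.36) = 2.3616*y^5 + 0.939*y^4 - 1.6566*y^3 + 11.8986*y^2 - 8.7672*y + 9.7776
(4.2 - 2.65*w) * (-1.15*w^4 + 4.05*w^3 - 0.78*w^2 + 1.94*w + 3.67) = 3.0475*w^5 - 15.5625*w^4 + 19.077*w^3 - 8.417*w^2 - 1.5775*w + 15.414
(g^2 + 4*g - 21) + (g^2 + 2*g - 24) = 2*g^2 + 6*g - 45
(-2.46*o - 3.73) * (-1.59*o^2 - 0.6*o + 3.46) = 3.9114*o^3 + 7.4067*o^2 - 6.2736*o - 12.9058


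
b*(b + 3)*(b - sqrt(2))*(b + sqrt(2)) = b^4 + 3*b^3 - 2*b^2 - 6*b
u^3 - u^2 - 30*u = u*(u - 6)*(u + 5)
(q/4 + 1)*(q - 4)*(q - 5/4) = q^3/4 - 5*q^2/16 - 4*q + 5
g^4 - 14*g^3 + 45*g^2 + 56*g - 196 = (g - 7)^2*(g - 2)*(g + 2)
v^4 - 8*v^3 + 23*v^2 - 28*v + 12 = (v - 3)*(v - 2)^2*(v - 1)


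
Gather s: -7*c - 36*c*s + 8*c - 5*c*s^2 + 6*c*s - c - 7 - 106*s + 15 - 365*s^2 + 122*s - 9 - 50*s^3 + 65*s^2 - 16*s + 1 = -30*c*s - 50*s^3 + s^2*(-5*c - 300)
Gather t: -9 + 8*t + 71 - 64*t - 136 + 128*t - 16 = 72*t - 90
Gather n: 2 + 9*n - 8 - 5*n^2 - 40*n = -5*n^2 - 31*n - 6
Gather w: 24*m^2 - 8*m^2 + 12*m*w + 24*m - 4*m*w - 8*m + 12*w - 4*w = 16*m^2 + 16*m + w*(8*m + 8)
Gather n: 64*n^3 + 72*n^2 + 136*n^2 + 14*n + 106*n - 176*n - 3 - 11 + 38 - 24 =64*n^3 + 208*n^2 - 56*n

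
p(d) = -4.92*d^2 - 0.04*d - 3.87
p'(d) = -9.84*d - 0.04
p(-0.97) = -8.46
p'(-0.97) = 9.50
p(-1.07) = -9.46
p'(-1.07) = 10.49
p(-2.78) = -41.78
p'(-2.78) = 27.32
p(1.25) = -11.61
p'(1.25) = -12.34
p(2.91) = -45.65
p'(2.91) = -28.67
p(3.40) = -60.88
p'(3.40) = -33.50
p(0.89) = -7.80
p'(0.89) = -8.80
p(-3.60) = -67.49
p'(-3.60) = 35.38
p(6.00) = -181.23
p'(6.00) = -59.08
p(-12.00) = -711.87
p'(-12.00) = 118.04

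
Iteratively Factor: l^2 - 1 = (l + 1)*(l - 1)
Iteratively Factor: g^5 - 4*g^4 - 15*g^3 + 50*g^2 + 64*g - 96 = (g - 4)*(g^4 - 15*g^2 - 10*g + 24) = (g - 4)*(g + 3)*(g^3 - 3*g^2 - 6*g + 8) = (g - 4)^2*(g + 3)*(g^2 + g - 2) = (g - 4)^2*(g + 2)*(g + 3)*(g - 1)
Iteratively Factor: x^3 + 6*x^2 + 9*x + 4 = (x + 1)*(x^2 + 5*x + 4) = (x + 1)^2*(x + 4)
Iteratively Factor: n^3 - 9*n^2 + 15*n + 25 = (n - 5)*(n^2 - 4*n - 5) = (n - 5)^2*(n + 1)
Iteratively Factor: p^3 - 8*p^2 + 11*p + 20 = (p - 4)*(p^2 - 4*p - 5) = (p - 5)*(p - 4)*(p + 1)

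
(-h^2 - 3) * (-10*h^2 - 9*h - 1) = 10*h^4 + 9*h^3 + 31*h^2 + 27*h + 3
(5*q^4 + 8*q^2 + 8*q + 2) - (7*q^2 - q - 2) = 5*q^4 + q^2 + 9*q + 4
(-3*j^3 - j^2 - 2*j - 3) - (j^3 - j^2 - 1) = -4*j^3 - 2*j - 2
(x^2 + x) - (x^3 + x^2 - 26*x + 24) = -x^3 + 27*x - 24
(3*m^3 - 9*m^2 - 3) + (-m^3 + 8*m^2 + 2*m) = 2*m^3 - m^2 + 2*m - 3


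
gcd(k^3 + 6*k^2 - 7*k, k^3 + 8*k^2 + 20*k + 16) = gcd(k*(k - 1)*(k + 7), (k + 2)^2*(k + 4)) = 1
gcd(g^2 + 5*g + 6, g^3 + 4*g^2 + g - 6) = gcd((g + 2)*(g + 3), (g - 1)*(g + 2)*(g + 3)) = g^2 + 5*g + 6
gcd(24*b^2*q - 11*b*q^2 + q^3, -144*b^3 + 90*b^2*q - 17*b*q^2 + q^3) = 24*b^2 - 11*b*q + q^2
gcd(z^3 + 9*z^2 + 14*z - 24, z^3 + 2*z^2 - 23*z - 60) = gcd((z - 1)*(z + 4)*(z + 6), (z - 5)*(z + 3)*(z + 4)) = z + 4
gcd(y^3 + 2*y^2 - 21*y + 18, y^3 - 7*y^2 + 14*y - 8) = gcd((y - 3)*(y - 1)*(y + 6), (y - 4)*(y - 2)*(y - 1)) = y - 1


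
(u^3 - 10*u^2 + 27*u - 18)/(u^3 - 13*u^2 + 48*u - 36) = (u - 3)/(u - 6)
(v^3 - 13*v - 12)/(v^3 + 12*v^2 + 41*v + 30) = (v^2 - v - 12)/(v^2 + 11*v + 30)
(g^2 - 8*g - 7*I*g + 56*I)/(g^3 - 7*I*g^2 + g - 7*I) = (g - 8)/(g^2 + 1)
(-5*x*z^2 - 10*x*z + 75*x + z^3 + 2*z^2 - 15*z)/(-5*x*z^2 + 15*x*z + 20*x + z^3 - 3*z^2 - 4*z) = (z^2 + 2*z - 15)/(z^2 - 3*z - 4)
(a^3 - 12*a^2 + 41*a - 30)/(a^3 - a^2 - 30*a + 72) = (a^3 - 12*a^2 + 41*a - 30)/(a^3 - a^2 - 30*a + 72)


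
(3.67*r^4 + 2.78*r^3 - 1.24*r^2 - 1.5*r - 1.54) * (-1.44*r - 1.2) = -5.2848*r^5 - 8.4072*r^4 - 1.5504*r^3 + 3.648*r^2 + 4.0176*r + 1.848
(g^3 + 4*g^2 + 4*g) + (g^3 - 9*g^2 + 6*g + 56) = 2*g^3 - 5*g^2 + 10*g + 56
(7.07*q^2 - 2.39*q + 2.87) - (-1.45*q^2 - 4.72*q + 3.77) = 8.52*q^2 + 2.33*q - 0.9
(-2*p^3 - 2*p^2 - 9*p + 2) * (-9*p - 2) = 18*p^4 + 22*p^3 + 85*p^2 - 4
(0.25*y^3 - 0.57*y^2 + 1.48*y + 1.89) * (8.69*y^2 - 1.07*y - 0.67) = 2.1725*y^5 - 5.2208*y^4 + 13.3036*y^3 + 15.2224*y^2 - 3.0139*y - 1.2663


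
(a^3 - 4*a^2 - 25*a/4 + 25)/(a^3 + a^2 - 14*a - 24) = (a^2 - 25/4)/(a^2 + 5*a + 6)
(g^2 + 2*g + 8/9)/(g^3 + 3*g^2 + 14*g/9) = (3*g + 4)/(g*(3*g + 7))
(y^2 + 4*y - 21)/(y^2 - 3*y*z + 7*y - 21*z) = (y - 3)/(y - 3*z)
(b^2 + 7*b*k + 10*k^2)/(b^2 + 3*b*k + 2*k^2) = (b + 5*k)/(b + k)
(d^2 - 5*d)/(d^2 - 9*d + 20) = d/(d - 4)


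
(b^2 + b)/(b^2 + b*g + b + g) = b/(b + g)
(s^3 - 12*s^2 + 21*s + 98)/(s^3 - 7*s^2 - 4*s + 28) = (s - 7)/(s - 2)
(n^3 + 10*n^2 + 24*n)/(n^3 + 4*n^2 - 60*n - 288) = n*(n + 4)/(n^2 - 2*n - 48)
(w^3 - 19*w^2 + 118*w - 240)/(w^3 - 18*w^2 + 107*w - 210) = (w - 8)/(w - 7)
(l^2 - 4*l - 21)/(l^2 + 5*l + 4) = (l^2 - 4*l - 21)/(l^2 + 5*l + 4)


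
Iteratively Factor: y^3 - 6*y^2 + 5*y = (y - 1)*(y^2 - 5*y) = (y - 5)*(y - 1)*(y)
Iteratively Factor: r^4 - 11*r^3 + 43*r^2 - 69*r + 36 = (r - 3)*(r^3 - 8*r^2 + 19*r - 12) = (r - 3)^2*(r^2 - 5*r + 4) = (r - 4)*(r - 3)^2*(r - 1)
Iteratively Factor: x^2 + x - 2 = (x - 1)*(x + 2)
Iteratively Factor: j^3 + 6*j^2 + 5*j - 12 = (j + 3)*(j^2 + 3*j - 4) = (j - 1)*(j + 3)*(j + 4)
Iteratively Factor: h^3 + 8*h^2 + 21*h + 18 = (h + 2)*(h^2 + 6*h + 9) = (h + 2)*(h + 3)*(h + 3)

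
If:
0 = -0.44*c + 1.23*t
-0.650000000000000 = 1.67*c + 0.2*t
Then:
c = -0.37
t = -0.13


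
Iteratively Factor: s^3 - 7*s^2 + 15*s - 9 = (s - 3)*(s^2 - 4*s + 3) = (s - 3)*(s - 1)*(s - 3)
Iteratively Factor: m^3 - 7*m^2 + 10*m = (m - 2)*(m^2 - 5*m) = m*(m - 2)*(m - 5)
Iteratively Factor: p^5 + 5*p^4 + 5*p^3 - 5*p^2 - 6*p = (p + 3)*(p^4 + 2*p^3 - p^2 - 2*p) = p*(p + 3)*(p^3 + 2*p^2 - p - 2) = p*(p - 1)*(p + 3)*(p^2 + 3*p + 2) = p*(p - 1)*(p + 1)*(p + 3)*(p + 2)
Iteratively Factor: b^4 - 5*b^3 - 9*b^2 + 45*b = (b - 5)*(b^3 - 9*b) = (b - 5)*(b - 3)*(b^2 + 3*b) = (b - 5)*(b - 3)*(b + 3)*(b)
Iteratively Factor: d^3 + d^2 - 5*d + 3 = (d + 3)*(d^2 - 2*d + 1) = (d - 1)*(d + 3)*(d - 1)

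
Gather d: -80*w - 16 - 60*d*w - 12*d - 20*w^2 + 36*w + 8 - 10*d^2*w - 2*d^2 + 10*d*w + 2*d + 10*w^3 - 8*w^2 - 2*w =d^2*(-10*w - 2) + d*(-50*w - 10) + 10*w^3 - 28*w^2 - 46*w - 8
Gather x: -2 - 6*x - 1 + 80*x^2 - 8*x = 80*x^2 - 14*x - 3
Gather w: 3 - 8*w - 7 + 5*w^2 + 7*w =5*w^2 - w - 4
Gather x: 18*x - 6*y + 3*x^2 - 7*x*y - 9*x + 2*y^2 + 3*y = 3*x^2 + x*(9 - 7*y) + 2*y^2 - 3*y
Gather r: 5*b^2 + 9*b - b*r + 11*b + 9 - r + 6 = 5*b^2 + 20*b + r*(-b - 1) + 15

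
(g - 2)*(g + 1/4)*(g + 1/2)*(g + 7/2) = g^4 + 9*g^3/4 - 23*g^2/4 - 81*g/16 - 7/8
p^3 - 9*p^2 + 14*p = p*(p - 7)*(p - 2)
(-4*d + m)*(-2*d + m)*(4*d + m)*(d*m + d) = 32*d^4*m + 32*d^4 - 16*d^3*m^2 - 16*d^3*m - 2*d^2*m^3 - 2*d^2*m^2 + d*m^4 + d*m^3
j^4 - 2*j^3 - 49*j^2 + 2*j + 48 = (j - 8)*(j - 1)*(j + 1)*(j + 6)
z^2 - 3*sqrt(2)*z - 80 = (z - 8*sqrt(2))*(z + 5*sqrt(2))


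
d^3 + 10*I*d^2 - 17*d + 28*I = (d - I)*(d + 4*I)*(d + 7*I)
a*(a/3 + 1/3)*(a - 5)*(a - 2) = a^4/3 - 2*a^3 + a^2 + 10*a/3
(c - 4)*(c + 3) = c^2 - c - 12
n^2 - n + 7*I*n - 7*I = (n - 1)*(n + 7*I)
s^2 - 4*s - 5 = (s - 5)*(s + 1)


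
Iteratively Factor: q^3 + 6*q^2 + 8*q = (q)*(q^2 + 6*q + 8) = q*(q + 2)*(q + 4)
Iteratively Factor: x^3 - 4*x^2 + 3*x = (x - 1)*(x^2 - 3*x) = (x - 3)*(x - 1)*(x)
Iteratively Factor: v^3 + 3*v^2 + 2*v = (v + 1)*(v^2 + 2*v) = v*(v + 1)*(v + 2)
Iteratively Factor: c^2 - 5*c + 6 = (c - 2)*(c - 3)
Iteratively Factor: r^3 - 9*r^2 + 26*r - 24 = (r - 4)*(r^2 - 5*r + 6) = (r - 4)*(r - 2)*(r - 3)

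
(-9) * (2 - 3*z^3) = 27*z^3 - 18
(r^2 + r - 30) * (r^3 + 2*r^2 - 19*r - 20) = r^5 + 3*r^4 - 47*r^3 - 99*r^2 + 550*r + 600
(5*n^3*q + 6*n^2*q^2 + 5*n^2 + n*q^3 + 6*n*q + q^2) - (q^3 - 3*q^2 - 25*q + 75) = 5*n^3*q + 6*n^2*q^2 + 5*n^2 + n*q^3 + 6*n*q - q^3 + 4*q^2 + 25*q - 75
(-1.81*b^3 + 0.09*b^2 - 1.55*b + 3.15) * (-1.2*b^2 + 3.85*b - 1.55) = 2.172*b^5 - 7.0765*b^4 + 5.012*b^3 - 9.887*b^2 + 14.53*b - 4.8825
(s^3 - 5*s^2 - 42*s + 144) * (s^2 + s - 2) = s^5 - 4*s^4 - 49*s^3 + 112*s^2 + 228*s - 288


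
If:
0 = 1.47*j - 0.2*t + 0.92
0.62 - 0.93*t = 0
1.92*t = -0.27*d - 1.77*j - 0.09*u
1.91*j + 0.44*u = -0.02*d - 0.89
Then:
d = -1.35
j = -0.54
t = 0.67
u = 0.36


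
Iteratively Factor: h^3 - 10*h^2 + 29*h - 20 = (h - 4)*(h^2 - 6*h + 5) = (h - 4)*(h - 1)*(h - 5)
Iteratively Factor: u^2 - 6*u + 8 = (u - 4)*(u - 2)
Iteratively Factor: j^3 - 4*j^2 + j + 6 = (j - 2)*(j^2 - 2*j - 3) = (j - 2)*(j + 1)*(j - 3)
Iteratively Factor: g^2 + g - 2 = (g + 2)*(g - 1)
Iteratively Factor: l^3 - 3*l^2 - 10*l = (l + 2)*(l^2 - 5*l) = l*(l + 2)*(l - 5)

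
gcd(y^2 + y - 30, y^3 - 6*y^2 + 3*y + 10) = y - 5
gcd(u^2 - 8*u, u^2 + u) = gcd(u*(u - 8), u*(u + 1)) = u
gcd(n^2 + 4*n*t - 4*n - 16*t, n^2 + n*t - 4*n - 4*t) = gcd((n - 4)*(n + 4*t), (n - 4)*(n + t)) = n - 4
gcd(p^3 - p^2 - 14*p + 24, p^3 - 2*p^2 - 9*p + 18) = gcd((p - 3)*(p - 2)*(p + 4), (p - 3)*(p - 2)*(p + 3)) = p^2 - 5*p + 6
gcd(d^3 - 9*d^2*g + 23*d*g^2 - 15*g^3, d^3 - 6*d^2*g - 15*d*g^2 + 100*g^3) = d - 5*g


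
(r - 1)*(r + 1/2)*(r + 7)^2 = r^4 + 27*r^3/2 + 83*r^2/2 - 63*r/2 - 49/2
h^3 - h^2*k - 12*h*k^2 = h*(h - 4*k)*(h + 3*k)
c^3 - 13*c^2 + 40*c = c*(c - 8)*(c - 5)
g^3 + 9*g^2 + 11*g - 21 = (g - 1)*(g + 3)*(g + 7)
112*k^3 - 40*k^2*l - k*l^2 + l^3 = (-4*k + l)^2*(7*k + l)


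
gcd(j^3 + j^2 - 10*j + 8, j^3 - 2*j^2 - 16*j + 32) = j^2 + 2*j - 8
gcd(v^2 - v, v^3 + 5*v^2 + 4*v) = v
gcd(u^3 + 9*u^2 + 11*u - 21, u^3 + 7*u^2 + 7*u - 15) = u^2 + 2*u - 3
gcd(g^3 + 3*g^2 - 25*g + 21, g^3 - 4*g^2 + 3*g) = g^2 - 4*g + 3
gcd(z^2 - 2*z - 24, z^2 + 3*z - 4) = z + 4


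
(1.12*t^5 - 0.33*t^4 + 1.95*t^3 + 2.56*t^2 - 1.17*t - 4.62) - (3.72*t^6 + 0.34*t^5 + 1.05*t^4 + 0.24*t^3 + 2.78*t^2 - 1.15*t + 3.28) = -3.72*t^6 + 0.78*t^5 - 1.38*t^4 + 1.71*t^3 - 0.22*t^2 - 0.02*t - 7.9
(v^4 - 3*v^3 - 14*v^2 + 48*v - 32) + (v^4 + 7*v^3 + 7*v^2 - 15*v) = 2*v^4 + 4*v^3 - 7*v^2 + 33*v - 32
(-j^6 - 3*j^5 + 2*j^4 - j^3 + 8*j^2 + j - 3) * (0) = 0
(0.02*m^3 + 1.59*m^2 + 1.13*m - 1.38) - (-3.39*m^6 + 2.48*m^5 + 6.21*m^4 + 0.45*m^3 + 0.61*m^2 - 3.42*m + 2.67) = 3.39*m^6 - 2.48*m^5 - 6.21*m^4 - 0.43*m^3 + 0.98*m^2 + 4.55*m - 4.05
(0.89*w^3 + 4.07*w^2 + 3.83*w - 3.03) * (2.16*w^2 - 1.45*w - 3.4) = 1.9224*w^5 + 7.5007*w^4 - 0.6547*w^3 - 25.9363*w^2 - 8.6285*w + 10.302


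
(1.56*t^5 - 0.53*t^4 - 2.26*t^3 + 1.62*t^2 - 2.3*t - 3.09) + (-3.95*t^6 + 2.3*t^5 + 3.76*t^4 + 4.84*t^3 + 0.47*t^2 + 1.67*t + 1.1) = -3.95*t^6 + 3.86*t^5 + 3.23*t^4 + 2.58*t^3 + 2.09*t^2 - 0.63*t - 1.99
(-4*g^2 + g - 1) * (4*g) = -16*g^3 + 4*g^2 - 4*g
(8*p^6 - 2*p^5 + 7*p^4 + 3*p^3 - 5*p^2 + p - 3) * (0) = 0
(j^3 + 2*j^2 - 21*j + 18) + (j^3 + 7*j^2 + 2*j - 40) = 2*j^3 + 9*j^2 - 19*j - 22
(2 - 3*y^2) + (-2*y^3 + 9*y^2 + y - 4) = -2*y^3 + 6*y^2 + y - 2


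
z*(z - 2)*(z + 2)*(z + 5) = z^4 + 5*z^3 - 4*z^2 - 20*z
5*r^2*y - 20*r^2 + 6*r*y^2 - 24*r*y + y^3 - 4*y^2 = (r + y)*(5*r + y)*(y - 4)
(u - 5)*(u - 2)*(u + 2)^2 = u^4 - 3*u^3 - 14*u^2 + 12*u + 40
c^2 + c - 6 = (c - 2)*(c + 3)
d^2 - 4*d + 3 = (d - 3)*(d - 1)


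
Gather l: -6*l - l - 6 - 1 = -7*l - 7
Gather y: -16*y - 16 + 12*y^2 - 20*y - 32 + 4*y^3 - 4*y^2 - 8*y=4*y^3 + 8*y^2 - 44*y - 48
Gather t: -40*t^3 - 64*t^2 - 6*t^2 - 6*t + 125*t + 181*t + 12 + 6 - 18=-40*t^3 - 70*t^2 + 300*t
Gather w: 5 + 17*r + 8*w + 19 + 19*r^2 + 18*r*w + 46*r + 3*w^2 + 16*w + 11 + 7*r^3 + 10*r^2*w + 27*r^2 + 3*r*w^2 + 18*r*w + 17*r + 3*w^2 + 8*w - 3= 7*r^3 + 46*r^2 + 80*r + w^2*(3*r + 6) + w*(10*r^2 + 36*r + 32) + 32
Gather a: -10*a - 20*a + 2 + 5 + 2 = 9 - 30*a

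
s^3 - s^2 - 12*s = s*(s - 4)*(s + 3)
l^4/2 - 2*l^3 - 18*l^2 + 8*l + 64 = (l/2 + 1)*(l - 8)*(l - 2)*(l + 4)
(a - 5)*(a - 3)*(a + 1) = a^3 - 7*a^2 + 7*a + 15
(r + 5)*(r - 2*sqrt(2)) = r^2 - 2*sqrt(2)*r + 5*r - 10*sqrt(2)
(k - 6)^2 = k^2 - 12*k + 36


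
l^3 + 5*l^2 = l^2*(l + 5)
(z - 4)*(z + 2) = z^2 - 2*z - 8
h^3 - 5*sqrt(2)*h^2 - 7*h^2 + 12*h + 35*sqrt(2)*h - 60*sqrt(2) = (h - 4)*(h - 3)*(h - 5*sqrt(2))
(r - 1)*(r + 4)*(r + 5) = r^3 + 8*r^2 + 11*r - 20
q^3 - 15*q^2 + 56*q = q*(q - 8)*(q - 7)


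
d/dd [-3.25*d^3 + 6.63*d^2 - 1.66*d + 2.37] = -9.75*d^2 + 13.26*d - 1.66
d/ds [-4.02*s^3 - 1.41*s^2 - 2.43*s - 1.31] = -12.06*s^2 - 2.82*s - 2.43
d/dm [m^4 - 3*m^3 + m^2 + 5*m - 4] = 4*m^3 - 9*m^2 + 2*m + 5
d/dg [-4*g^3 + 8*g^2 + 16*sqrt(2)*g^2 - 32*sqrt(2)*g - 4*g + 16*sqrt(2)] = -12*g^2 + 16*g + 32*sqrt(2)*g - 32*sqrt(2) - 4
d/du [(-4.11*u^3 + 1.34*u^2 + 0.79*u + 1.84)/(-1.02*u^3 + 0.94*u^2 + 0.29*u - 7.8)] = (1.77635683940025e-15*u^5 - 2.4966*u^4 - 0.7722*u^3 + 101.4504*u^2 - 24.3632*u - 6.6956)/(1.0404*u^6 - 1.9176*u^5 + 0.292*u^4 + 16.4572*u^3 - 14.5799*u^2 - 4.524*u + 60.84)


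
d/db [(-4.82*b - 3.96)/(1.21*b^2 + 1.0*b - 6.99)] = (5.8322*b^2 + 9.5832*b + 37.6518)/(1.4641*b^4 + 2.42*b^3 - 15.9158*b^2 - 13.98*b + 48.8601)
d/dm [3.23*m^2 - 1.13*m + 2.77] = 6.46*m - 1.13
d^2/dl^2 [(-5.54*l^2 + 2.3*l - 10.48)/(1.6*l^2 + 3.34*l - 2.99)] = (2.8421709430404e-14*l^4 + 70.98752*l^3 - 319.99296*l^2 - 270.01152*l - 387.211964)/(4.096*l^6 + 25.6512*l^5 + 30.58368*l^4 - 58.611656*l^3 - 57.153252*l^2 + 89.579802*l - 26.730899)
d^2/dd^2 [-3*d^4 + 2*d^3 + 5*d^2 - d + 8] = -36*d^2 + 12*d + 10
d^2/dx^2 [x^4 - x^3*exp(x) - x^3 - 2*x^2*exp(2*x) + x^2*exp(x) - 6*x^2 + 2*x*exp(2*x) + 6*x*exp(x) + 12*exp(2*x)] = -x^3*exp(x) - 8*x^2*exp(2*x) - 5*x^2*exp(x) + 12*x^2 - 8*x*exp(2*x) + 4*x*exp(x) - 6*x + 52*exp(2*x) + 14*exp(x) - 12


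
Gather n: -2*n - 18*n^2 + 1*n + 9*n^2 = -9*n^2 - n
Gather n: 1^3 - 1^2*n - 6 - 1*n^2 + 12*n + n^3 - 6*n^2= n^3 - 7*n^2 + 11*n - 5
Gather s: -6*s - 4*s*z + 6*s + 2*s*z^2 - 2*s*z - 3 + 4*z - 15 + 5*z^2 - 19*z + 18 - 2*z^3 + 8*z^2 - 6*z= s*(2*z^2 - 6*z) - 2*z^3 + 13*z^2 - 21*z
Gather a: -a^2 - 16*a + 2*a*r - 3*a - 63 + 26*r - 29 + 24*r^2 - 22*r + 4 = -a^2 + a*(2*r - 19) + 24*r^2 + 4*r - 88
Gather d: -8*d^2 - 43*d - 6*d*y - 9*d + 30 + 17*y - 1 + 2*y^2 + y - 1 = -8*d^2 + d*(-6*y - 52) + 2*y^2 + 18*y + 28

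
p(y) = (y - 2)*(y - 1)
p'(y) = 2*y - 3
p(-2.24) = 13.74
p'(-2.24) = -7.48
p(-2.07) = 12.49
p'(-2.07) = -7.14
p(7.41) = 34.68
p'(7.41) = 11.82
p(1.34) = -0.22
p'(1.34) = -0.32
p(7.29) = 33.27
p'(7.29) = 11.58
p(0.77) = 0.28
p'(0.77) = -1.46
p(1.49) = -0.25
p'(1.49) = -0.02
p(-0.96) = 5.80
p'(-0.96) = -4.92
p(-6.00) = 56.00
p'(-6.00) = -15.00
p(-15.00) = 272.00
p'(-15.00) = -33.00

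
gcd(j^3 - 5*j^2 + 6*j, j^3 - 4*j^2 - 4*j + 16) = j - 2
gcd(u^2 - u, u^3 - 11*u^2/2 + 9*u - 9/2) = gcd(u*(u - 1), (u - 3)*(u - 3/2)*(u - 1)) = u - 1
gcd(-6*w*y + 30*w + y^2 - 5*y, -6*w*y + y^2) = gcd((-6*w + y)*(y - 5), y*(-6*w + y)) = -6*w + y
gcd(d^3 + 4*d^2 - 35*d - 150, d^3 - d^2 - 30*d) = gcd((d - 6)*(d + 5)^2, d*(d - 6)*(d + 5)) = d^2 - d - 30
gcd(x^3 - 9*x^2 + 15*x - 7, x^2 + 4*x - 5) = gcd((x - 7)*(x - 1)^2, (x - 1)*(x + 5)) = x - 1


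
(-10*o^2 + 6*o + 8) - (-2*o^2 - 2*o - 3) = -8*o^2 + 8*o + 11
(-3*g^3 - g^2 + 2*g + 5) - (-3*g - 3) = -3*g^3 - g^2 + 5*g + 8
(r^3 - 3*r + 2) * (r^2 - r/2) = r^5 - r^4/2 - 3*r^3 + 7*r^2/2 - r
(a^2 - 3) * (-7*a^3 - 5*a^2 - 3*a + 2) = -7*a^5 - 5*a^4 + 18*a^3 + 17*a^2 + 9*a - 6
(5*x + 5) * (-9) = -45*x - 45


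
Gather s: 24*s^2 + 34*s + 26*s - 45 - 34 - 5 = 24*s^2 + 60*s - 84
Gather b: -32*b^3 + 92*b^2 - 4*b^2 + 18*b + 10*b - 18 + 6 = -32*b^3 + 88*b^2 + 28*b - 12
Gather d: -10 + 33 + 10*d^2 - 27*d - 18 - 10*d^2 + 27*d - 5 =0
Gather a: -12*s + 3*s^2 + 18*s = 3*s^2 + 6*s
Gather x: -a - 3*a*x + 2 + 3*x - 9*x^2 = -a - 9*x^2 + x*(3 - 3*a) + 2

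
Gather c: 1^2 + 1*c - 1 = c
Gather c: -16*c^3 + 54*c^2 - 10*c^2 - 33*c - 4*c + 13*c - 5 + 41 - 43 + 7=-16*c^3 + 44*c^2 - 24*c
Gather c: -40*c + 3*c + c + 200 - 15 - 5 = 180 - 36*c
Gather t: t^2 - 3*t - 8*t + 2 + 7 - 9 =t^2 - 11*t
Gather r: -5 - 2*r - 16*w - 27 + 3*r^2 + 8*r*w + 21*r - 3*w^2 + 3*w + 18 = 3*r^2 + r*(8*w + 19) - 3*w^2 - 13*w - 14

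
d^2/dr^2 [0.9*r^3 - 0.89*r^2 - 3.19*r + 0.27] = 5.4*r - 1.78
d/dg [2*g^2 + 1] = 4*g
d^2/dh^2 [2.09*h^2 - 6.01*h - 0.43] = 4.18000000000000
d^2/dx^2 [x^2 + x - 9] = 2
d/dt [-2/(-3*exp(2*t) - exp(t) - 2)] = (-12*exp(t) - 2)*exp(t)/(3*exp(2*t) + exp(t) + 2)^2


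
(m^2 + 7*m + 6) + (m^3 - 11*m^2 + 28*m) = m^3 - 10*m^2 + 35*m + 6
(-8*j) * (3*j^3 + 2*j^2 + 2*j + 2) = -24*j^4 - 16*j^3 - 16*j^2 - 16*j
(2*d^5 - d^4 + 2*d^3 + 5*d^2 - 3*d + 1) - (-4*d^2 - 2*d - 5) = 2*d^5 - d^4 + 2*d^3 + 9*d^2 - d + 6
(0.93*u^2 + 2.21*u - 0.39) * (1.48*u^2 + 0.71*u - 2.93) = 1.3764*u^4 + 3.9311*u^3 - 1.733*u^2 - 6.7522*u + 1.1427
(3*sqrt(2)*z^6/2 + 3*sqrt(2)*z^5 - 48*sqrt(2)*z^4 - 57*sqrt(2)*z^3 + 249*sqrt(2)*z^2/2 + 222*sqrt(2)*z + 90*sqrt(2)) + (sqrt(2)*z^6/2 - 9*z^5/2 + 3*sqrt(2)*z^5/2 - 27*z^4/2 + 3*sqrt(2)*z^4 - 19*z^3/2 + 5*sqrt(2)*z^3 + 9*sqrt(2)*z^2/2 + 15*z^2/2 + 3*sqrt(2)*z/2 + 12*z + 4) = 2*sqrt(2)*z^6 - 9*z^5/2 + 9*sqrt(2)*z^5/2 - 45*sqrt(2)*z^4 - 27*z^4/2 - 52*sqrt(2)*z^3 - 19*z^3/2 + 15*z^2/2 + 129*sqrt(2)*z^2 + 12*z + 447*sqrt(2)*z/2 + 4 + 90*sqrt(2)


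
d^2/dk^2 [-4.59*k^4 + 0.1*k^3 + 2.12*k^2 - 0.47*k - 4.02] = -55.08*k^2 + 0.6*k + 4.24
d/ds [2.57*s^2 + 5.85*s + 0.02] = 5.14*s + 5.85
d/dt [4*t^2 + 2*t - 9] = 8*t + 2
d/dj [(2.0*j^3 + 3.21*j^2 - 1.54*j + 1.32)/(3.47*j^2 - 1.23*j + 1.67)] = (6.94*j^4 - 4.92*j^3 + 11.4155*j^2 + 1.5606*j - 0.9482)/(12.0409*j^4 - 8.5362*j^3 + 13.1027*j^2 - 4.1082*j + 2.7889)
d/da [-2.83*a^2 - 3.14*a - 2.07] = -5.66*a - 3.14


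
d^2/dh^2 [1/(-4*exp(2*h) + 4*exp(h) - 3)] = 4*(-8*(2*exp(h) - 1)^2*exp(h) + (4*exp(h) - 1)*(4*exp(2*h) - 4*exp(h) + 3))*exp(h)/(4*exp(2*h) - 4*exp(h) + 3)^3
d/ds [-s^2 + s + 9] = 1 - 2*s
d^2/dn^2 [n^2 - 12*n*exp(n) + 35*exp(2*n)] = -12*n*exp(n) + 140*exp(2*n) - 24*exp(n) + 2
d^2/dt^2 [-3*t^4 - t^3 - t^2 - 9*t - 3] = -36*t^2 - 6*t - 2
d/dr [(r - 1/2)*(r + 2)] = 2*r + 3/2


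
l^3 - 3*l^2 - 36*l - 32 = (l - 8)*(l + 1)*(l + 4)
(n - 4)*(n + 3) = n^2 - n - 12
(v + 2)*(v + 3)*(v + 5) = v^3 + 10*v^2 + 31*v + 30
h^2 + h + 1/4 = (h + 1/2)^2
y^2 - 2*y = y*(y - 2)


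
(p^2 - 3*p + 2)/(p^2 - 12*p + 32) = (p^2 - 3*p + 2)/(p^2 - 12*p + 32)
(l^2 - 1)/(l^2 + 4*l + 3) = (l - 1)/(l + 3)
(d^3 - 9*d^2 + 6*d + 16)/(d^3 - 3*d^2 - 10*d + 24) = (d^2 - 7*d - 8)/(d^2 - d - 12)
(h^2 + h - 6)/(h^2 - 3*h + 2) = (h + 3)/(h - 1)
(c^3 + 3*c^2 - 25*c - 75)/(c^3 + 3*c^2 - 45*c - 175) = (c^2 - 2*c - 15)/(c^2 - 2*c - 35)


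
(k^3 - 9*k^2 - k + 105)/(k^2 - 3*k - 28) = (k^2 - 2*k - 15)/(k + 4)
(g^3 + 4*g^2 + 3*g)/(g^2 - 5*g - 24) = g*(g + 1)/(g - 8)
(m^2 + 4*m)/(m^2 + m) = (m + 4)/(m + 1)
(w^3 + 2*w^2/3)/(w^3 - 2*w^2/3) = (3*w + 2)/(3*w - 2)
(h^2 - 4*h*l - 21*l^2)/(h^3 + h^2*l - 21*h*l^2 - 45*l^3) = (h - 7*l)/(h^2 - 2*h*l - 15*l^2)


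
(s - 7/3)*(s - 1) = s^2 - 10*s/3 + 7/3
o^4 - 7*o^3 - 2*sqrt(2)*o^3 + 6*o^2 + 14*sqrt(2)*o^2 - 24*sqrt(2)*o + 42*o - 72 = (o - 4)*(o - 3)*(o - 3*sqrt(2))*(o + sqrt(2))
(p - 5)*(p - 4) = p^2 - 9*p + 20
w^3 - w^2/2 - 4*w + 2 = (w - 2)*(w - 1/2)*(w + 2)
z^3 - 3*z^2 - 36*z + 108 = (z - 6)*(z - 3)*(z + 6)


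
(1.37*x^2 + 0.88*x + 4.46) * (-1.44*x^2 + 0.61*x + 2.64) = -1.9728*x^4 - 0.4315*x^3 - 2.2688*x^2 + 5.0438*x + 11.7744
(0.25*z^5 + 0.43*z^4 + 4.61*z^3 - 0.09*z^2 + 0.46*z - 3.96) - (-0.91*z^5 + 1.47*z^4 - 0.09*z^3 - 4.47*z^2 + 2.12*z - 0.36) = 1.16*z^5 - 1.04*z^4 + 4.7*z^3 + 4.38*z^2 - 1.66*z - 3.6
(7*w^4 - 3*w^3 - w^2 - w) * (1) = 7*w^4 - 3*w^3 - w^2 - w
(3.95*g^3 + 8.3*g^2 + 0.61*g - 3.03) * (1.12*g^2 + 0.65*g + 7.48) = 4.424*g^5 + 11.8635*g^4 + 35.6242*g^3 + 59.0869*g^2 + 2.5933*g - 22.6644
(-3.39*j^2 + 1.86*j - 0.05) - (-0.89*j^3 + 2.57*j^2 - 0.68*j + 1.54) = 0.89*j^3 - 5.96*j^2 + 2.54*j - 1.59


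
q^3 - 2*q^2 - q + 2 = (q - 2)*(q - 1)*(q + 1)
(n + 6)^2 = n^2 + 12*n + 36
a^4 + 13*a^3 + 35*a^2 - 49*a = a*(a - 1)*(a + 7)^2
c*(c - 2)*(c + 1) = c^3 - c^2 - 2*c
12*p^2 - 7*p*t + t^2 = (-4*p + t)*(-3*p + t)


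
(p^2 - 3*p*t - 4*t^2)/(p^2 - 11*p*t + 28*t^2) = (p + t)/(p - 7*t)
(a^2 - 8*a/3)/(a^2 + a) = (a - 8/3)/(a + 1)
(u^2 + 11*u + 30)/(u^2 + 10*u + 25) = (u + 6)/(u + 5)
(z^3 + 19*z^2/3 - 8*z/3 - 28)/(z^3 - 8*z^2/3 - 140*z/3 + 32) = (3*z^2 + z - 14)/(3*z^2 - 26*z + 16)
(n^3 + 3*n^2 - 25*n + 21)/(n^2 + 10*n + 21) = (n^2 - 4*n + 3)/(n + 3)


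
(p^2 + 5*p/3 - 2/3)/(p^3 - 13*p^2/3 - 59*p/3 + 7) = (p + 2)/(p^2 - 4*p - 21)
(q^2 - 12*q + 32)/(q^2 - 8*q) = (q - 4)/q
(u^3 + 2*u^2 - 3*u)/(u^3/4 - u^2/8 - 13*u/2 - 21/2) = 8*u*(-u^2 - 2*u + 3)/(-2*u^3 + u^2 + 52*u + 84)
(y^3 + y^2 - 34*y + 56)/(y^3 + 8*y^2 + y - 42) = (y - 4)/(y + 3)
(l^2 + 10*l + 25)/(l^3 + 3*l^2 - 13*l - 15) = (l + 5)/(l^2 - 2*l - 3)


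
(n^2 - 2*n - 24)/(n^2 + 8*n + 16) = (n - 6)/(n + 4)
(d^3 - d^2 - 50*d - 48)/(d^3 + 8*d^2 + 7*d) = (d^2 - 2*d - 48)/(d*(d + 7))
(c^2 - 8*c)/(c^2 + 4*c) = (c - 8)/(c + 4)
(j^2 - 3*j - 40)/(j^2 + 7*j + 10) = (j - 8)/(j + 2)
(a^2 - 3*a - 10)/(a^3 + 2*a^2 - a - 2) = (a - 5)/(a^2 - 1)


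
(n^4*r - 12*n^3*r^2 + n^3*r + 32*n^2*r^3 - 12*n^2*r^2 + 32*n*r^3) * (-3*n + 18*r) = -3*n^5*r + 54*n^4*r^2 - 3*n^4*r - 312*n^3*r^3 + 54*n^3*r^2 + 576*n^2*r^4 - 312*n^2*r^3 + 576*n*r^4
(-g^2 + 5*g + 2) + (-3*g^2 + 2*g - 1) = -4*g^2 + 7*g + 1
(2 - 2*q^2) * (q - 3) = -2*q^3 + 6*q^2 + 2*q - 6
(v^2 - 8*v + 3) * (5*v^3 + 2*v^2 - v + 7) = 5*v^5 - 38*v^4 - 2*v^3 + 21*v^2 - 59*v + 21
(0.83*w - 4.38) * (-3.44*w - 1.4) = -2.8552*w^2 + 13.9052*w + 6.132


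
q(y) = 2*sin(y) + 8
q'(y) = 2*cos(y)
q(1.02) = 9.70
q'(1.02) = 1.05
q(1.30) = 9.93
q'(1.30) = 0.53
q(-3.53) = 8.76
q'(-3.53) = -1.85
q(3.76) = 6.84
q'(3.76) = -1.63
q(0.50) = 8.96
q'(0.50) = 1.76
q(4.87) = 6.02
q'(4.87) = 0.31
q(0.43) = 8.83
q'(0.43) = 1.82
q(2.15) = 9.67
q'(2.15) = -1.09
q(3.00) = 8.28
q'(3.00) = -1.98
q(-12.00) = 9.07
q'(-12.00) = 1.69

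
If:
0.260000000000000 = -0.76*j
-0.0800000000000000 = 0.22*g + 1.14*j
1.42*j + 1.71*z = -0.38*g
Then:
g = 1.41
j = -0.34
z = -0.03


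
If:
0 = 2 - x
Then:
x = 2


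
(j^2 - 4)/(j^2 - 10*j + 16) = (j + 2)/(j - 8)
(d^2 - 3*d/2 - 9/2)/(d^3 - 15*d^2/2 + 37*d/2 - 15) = (2*d + 3)/(2*d^2 - 9*d + 10)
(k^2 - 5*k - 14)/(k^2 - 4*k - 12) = (k - 7)/(k - 6)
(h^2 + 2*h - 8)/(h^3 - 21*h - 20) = (h - 2)/(h^2 - 4*h - 5)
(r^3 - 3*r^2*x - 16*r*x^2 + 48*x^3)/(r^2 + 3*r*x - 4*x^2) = (-r^2 + 7*r*x - 12*x^2)/(-r + x)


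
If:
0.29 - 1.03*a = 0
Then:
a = 0.28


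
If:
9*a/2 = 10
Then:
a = 20/9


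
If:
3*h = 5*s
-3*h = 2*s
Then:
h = 0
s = 0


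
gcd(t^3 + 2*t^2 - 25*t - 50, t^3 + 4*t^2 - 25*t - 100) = t^2 - 25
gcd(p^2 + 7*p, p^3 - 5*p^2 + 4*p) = p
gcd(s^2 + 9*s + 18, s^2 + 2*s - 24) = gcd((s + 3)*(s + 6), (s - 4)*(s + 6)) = s + 6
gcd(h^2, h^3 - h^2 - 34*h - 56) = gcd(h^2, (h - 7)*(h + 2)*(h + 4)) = 1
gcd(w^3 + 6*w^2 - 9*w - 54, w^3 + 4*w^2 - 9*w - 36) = w^2 - 9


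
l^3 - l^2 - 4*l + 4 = (l - 2)*(l - 1)*(l + 2)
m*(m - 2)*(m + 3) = m^3 + m^2 - 6*m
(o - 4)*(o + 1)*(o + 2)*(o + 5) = o^4 + 4*o^3 - 15*o^2 - 58*o - 40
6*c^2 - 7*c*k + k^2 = (-6*c + k)*(-c + k)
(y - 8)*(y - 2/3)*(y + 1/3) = y^3 - 25*y^2/3 + 22*y/9 + 16/9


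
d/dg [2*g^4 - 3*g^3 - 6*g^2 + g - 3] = 8*g^3 - 9*g^2 - 12*g + 1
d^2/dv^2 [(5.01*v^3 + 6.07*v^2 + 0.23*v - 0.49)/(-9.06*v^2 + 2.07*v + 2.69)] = (-552.57057*v^3 - 813.663702*v^2 - 306.287046*v - 57.201662)/(743.677416*v^6 - 509.739156*v^5 - 545.95107*v^4 + 293.823045*v^3 + 162.098055*v^2 - 44.936181*v - 19.465109)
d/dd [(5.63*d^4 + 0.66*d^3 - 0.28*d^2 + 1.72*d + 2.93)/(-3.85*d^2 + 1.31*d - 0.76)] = (-43.351*d^5 + 19.5849*d^4 - 15.386*d^3 + 4.7504*d^2 + 22.9866*d - 5.1455)/(14.8225*d^4 - 10.087*d^3 + 7.5681*d^2 - 1.9912*d + 0.5776)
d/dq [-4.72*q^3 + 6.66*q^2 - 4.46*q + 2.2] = -14.16*q^2 + 13.32*q - 4.46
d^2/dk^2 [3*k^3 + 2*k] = 18*k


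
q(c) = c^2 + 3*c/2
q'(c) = 2*c + 3/2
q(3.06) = 13.95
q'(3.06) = 7.62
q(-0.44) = -0.47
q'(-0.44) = 0.62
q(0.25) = 0.44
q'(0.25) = 2.00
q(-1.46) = -0.06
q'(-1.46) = -1.42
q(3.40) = 16.66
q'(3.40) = 8.30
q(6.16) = 47.19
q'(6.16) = 13.82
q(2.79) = 11.97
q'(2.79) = 7.08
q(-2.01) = 1.03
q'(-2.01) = -2.52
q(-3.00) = 4.50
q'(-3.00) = -4.50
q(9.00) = 94.50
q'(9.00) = 19.50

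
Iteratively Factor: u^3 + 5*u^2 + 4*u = (u + 4)*(u^2 + u) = u*(u + 4)*(u + 1)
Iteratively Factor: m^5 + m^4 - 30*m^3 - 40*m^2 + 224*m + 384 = (m + 3)*(m^4 - 2*m^3 - 24*m^2 + 32*m + 128) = (m + 2)*(m + 3)*(m^3 - 4*m^2 - 16*m + 64) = (m - 4)*(m + 2)*(m + 3)*(m^2 - 16) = (m - 4)^2*(m + 2)*(m + 3)*(m + 4)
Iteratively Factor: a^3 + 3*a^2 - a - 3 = (a - 1)*(a^2 + 4*a + 3) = (a - 1)*(a + 1)*(a + 3)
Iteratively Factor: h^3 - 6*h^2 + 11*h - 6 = (h - 1)*(h^2 - 5*h + 6) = (h - 3)*(h - 1)*(h - 2)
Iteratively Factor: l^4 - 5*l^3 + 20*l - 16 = (l - 4)*(l^3 - l^2 - 4*l + 4) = (l - 4)*(l - 2)*(l^2 + l - 2) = (l - 4)*(l - 2)*(l + 2)*(l - 1)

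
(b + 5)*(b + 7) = b^2 + 12*b + 35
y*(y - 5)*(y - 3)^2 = y^4 - 11*y^3 + 39*y^2 - 45*y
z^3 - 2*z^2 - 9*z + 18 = (z - 3)*(z - 2)*(z + 3)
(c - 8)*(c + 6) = c^2 - 2*c - 48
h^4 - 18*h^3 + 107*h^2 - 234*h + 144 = (h - 8)*(h - 6)*(h - 3)*(h - 1)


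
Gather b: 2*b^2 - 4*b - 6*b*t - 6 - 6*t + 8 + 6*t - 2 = 2*b^2 + b*(-6*t - 4)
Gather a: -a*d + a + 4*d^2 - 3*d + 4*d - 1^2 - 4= a*(1 - d) + 4*d^2 + d - 5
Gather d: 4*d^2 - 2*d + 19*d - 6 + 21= 4*d^2 + 17*d + 15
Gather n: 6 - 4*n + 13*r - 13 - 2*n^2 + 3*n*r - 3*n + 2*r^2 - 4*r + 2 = -2*n^2 + n*(3*r - 7) + 2*r^2 + 9*r - 5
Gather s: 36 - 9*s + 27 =63 - 9*s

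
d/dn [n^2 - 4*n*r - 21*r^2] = 2*n - 4*r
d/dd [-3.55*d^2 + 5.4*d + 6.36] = 5.4 - 7.1*d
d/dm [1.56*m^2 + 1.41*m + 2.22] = 3.12*m + 1.41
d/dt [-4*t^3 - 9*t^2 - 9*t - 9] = -12*t^2 - 18*t - 9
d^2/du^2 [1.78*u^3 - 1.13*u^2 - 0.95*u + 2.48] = 10.68*u - 2.26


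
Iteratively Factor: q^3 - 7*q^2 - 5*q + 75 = (q - 5)*(q^2 - 2*q - 15) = (q - 5)*(q + 3)*(q - 5)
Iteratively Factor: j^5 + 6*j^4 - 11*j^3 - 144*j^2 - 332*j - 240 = (j + 3)*(j^4 + 3*j^3 - 20*j^2 - 84*j - 80) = (j + 3)*(j + 4)*(j^3 - j^2 - 16*j - 20) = (j - 5)*(j + 3)*(j + 4)*(j^2 + 4*j + 4) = (j - 5)*(j + 2)*(j + 3)*(j + 4)*(j + 2)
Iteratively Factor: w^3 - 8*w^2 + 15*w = (w - 5)*(w^2 - 3*w) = w*(w - 5)*(w - 3)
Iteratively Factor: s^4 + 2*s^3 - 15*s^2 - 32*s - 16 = (s + 1)*(s^3 + s^2 - 16*s - 16) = (s + 1)^2*(s^2 - 16) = (s + 1)^2*(s + 4)*(s - 4)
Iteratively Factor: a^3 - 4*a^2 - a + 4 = (a - 1)*(a^2 - 3*a - 4) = (a - 4)*(a - 1)*(a + 1)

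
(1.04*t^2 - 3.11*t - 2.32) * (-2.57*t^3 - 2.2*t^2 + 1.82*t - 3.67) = -2.6728*t^5 + 5.7047*t^4 + 14.6972*t^3 - 4.373*t^2 + 7.1913*t + 8.5144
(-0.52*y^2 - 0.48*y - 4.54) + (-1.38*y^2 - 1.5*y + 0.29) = -1.9*y^2 - 1.98*y - 4.25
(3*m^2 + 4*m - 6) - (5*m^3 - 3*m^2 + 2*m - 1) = -5*m^3 + 6*m^2 + 2*m - 5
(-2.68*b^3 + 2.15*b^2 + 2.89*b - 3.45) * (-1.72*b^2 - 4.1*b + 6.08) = 4.6096*b^5 + 7.29*b^4 - 30.0802*b^3 + 7.157*b^2 + 31.7162*b - 20.976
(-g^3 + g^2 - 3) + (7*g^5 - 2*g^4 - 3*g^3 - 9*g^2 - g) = 7*g^5 - 2*g^4 - 4*g^3 - 8*g^2 - g - 3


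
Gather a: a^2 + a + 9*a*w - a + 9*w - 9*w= a^2 + 9*a*w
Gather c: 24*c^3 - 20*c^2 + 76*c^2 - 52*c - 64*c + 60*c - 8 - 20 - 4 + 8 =24*c^3 + 56*c^2 - 56*c - 24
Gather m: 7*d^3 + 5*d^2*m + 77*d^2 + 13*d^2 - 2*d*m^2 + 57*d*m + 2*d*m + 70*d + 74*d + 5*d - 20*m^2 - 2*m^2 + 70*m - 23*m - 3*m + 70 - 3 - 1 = 7*d^3 + 90*d^2 + 149*d + m^2*(-2*d - 22) + m*(5*d^2 + 59*d + 44) + 66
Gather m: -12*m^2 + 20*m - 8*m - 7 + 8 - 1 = -12*m^2 + 12*m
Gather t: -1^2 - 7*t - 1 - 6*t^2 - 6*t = -6*t^2 - 13*t - 2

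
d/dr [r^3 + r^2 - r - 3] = 3*r^2 + 2*r - 1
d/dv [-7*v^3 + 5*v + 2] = 5 - 21*v^2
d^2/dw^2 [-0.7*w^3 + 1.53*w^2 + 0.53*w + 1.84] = 3.06 - 4.2*w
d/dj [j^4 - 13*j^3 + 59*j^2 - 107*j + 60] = 4*j^3 - 39*j^2 + 118*j - 107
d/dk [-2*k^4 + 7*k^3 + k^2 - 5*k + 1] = -8*k^3 + 21*k^2 + 2*k - 5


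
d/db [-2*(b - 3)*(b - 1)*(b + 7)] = -6*b^2 - 12*b + 50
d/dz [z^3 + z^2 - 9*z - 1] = 3*z^2 + 2*z - 9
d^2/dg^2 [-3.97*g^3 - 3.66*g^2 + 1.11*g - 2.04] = -23.82*g - 7.32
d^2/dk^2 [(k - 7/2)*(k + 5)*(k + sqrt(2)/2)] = 6*k + sqrt(2) + 3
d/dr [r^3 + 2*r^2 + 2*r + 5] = 3*r^2 + 4*r + 2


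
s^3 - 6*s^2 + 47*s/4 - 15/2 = (s - 5/2)*(s - 2)*(s - 3/2)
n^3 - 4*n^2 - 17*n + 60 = (n - 5)*(n - 3)*(n + 4)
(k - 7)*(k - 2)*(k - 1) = k^3 - 10*k^2 + 23*k - 14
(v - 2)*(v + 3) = v^2 + v - 6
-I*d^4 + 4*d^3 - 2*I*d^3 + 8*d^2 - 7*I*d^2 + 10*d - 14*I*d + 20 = (d + 2)*(d - 2*I)*(d + 5*I)*(-I*d + 1)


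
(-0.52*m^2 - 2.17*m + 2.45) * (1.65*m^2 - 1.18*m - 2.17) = -0.858*m^4 - 2.9669*m^3 + 7.7315*m^2 + 1.8179*m - 5.3165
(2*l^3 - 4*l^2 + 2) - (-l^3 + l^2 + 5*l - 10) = 3*l^3 - 5*l^2 - 5*l + 12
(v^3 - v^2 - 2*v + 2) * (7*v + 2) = 7*v^4 - 5*v^3 - 16*v^2 + 10*v + 4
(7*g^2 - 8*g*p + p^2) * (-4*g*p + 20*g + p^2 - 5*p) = -28*g^3*p + 140*g^3 + 39*g^2*p^2 - 195*g^2*p - 12*g*p^3 + 60*g*p^2 + p^4 - 5*p^3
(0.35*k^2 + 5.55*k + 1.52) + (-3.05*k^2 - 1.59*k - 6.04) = -2.7*k^2 + 3.96*k - 4.52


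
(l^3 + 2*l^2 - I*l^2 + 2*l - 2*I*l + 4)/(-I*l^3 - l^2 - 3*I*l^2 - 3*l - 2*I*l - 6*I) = I*(l + 2)/(l + 3)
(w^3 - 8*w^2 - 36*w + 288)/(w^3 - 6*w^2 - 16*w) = (w^2 - 36)/(w*(w + 2))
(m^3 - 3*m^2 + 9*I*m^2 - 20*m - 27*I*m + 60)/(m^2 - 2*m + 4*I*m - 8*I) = (m^2 + m*(-3 + 5*I) - 15*I)/(m - 2)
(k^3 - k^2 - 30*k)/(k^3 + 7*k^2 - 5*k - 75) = k*(k - 6)/(k^2 + 2*k - 15)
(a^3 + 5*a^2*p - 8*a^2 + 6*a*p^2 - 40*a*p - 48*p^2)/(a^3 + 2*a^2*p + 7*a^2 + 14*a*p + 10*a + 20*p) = (a^2 + 3*a*p - 8*a - 24*p)/(a^2 + 7*a + 10)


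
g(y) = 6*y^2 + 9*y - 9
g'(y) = 12*y + 9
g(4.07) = 127.02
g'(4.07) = 57.84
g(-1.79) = -5.89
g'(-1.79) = -12.48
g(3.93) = 119.04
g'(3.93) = 56.16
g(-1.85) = -5.12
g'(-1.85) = -13.20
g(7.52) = 397.98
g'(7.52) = 99.24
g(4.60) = 159.36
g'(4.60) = 64.20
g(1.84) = 27.87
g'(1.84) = 31.08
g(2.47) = 49.84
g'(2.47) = 38.64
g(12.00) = 963.00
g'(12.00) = 153.00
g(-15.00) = 1206.00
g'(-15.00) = -171.00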